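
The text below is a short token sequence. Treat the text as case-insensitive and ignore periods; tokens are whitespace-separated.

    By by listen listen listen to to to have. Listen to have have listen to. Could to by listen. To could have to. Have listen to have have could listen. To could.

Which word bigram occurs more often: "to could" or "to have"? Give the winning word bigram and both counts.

"to could": 3 occurrences
"to have": 4 occurrences

"to have" (4 vs 3)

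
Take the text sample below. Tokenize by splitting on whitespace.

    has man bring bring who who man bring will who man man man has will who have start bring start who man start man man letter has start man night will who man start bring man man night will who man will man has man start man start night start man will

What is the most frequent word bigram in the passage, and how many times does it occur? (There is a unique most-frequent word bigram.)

Bigram frequencies (highest first):
  who man: 5
  will who: 4
  man man: 4
  man start: 4
  start man: 4
  has man: 2
  … (22 more, each ≤ 2)

"who man", 5 times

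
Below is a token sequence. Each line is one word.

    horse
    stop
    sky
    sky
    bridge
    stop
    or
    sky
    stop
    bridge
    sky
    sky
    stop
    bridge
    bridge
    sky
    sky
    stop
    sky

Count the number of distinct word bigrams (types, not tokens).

11

19 tokens → 18 bigram windows in total.
Repeated bigrams (each contributes count−1 duplicates):
  sky sky: 3
  sky stop: 3
  bridge sky: 2
  stop bridge: 2
  stop sky: 2
7 duplicate windows → 18 − 7 = 11 distinct.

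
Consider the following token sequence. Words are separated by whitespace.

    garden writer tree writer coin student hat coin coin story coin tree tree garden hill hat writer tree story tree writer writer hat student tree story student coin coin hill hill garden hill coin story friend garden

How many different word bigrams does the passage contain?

37 tokens → 36 bigram windows in total.
Repeated bigrams (each contributes count−1 duplicates):
  coin coin: 2
  coin story: 2
  garden hill: 2
  tree story: 2
  tree writer: 2
  writer tree: 2
6 duplicate windows → 36 − 6 = 30 distinct.

30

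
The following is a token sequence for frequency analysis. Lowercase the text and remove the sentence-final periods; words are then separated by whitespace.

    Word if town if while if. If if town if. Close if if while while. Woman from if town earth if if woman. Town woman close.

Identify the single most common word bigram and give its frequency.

Bigram frequencies (highest first):
  if if: 4
  if town: 3
  town if: 2
  if while: 2
  word if: 1
  while if: 1
  … (12 more, each ≤ 1)

"if if", 4 times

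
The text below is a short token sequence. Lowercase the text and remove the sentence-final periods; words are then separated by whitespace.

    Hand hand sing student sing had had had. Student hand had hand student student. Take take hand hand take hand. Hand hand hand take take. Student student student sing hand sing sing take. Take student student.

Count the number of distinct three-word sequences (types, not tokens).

29

36 tokens → 34 trigram windows in total.
Repeated trigrams (each contributes count−1 duplicates):
  hand hand hand: 2
  hand hand take: 2
  take hand hand: 2
  take student student: 2
  take take student: 2
5 duplicate windows → 34 − 5 = 29 distinct.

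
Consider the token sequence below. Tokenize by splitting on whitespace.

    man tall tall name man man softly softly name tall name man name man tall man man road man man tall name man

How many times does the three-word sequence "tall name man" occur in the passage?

3

Scanning the 21 overlapping trigram windows for "tall name man":
  position 3–5: tall name man
  position 10–12: tall name man
  position 21–23: tall name man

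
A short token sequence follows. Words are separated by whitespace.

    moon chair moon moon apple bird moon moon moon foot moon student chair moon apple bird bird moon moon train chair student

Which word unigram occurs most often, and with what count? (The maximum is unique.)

Unigram frequencies (highest first):
  moon: 10
  chair: 3
  bird: 3
  apple: 2
  student: 2
  foot: 1
  … (1 more, each ≤ 1)

"moon", 10 times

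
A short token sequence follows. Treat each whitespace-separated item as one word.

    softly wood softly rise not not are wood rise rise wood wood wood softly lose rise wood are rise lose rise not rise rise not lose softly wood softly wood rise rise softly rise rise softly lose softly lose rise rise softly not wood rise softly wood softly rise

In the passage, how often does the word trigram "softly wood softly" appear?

Scanning the 47 overlapping trigram windows for "softly wood softly":
  position 1–3: softly wood softly
  position 27–29: softly wood softly
  position 46–48: softly wood softly

3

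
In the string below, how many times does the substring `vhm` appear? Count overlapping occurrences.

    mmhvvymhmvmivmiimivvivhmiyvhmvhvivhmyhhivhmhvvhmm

Sliding a length-3 window over the 49 characters (47 positions):
  position 22–24: vhm
  position 27–29: vhm
  position 34–36: vhm
  position 41–43: vhm
  position 46–48: vhm

5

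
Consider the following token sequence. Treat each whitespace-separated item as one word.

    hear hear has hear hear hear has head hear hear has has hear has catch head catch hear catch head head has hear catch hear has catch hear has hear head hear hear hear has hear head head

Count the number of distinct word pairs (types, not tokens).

14

38 tokens → 37 bigram windows in total.
Repeated bigrams (each contributes count−1 duplicates):
  hear has: 7
  hear hear: 6
  has hear: 5
  catch hear: 3
  catch head: 2
  has catch: 2
  head head: 2
  head hear: 2
  … (2 more repeated)
23 duplicate windows → 37 − 23 = 14 distinct.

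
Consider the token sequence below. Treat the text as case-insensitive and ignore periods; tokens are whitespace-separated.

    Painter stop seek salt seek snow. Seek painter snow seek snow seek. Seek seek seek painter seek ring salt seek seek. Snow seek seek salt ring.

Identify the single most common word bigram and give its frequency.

"seek seek", 5 times

Bigram frequencies (highest first):
  seek seek: 5
  snow seek: 4
  seek snow: 3
  seek salt: 2
  salt seek: 2
  seek painter: 2
  … (7 more, each ≤ 1)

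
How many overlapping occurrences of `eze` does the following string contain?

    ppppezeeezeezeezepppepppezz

Sliding a length-3 window over the 27 characters (25 positions):
  position 5–7: eze
  position 9–11: eze
  position 12–14: eze
  position 15–17: eze

4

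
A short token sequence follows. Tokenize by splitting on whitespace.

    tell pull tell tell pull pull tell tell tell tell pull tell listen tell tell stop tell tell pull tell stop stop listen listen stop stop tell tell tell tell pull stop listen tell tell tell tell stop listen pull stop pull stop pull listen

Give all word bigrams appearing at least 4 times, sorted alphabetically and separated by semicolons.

pull tell; tell pull; tell tell

Bigram counts meeting the condition (at least 4 times):
  pull tell: 4
  tell pull: 5
  tell tell: 12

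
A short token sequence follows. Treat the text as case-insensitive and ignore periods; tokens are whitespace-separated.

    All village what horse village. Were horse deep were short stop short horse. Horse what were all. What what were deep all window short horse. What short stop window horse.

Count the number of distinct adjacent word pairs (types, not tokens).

30 tokens → 29 bigram windows in total.
Repeated bigrams (each contributes count−1 duplicates):
  horse what: 2
  short horse: 2
  short stop: 2
  what were: 2
4 duplicate windows → 29 − 4 = 25 distinct.

25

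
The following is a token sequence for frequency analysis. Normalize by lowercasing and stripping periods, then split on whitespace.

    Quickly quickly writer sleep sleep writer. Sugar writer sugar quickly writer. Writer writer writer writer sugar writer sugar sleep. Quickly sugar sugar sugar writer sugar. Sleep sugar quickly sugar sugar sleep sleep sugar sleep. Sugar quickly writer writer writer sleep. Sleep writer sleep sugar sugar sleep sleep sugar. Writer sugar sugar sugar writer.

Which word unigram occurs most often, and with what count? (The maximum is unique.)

Unigram frequencies (highest first):
  sugar: 19
  writer: 16
  sleep: 12
  quickly: 6

"sugar", 19 times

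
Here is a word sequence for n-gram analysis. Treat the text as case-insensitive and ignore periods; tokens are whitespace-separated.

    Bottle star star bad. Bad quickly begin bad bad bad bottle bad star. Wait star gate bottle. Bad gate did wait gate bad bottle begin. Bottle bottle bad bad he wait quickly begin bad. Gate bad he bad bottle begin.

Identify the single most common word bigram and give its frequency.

"bad bad", 4 times

Bigram frequencies (highest first):
  bad bad: 4
  bad bottle: 3
  bottle bad: 3
  quickly begin: 2
  begin bad: 2
  bad gate: 2
  … (20 more, each ≤ 2)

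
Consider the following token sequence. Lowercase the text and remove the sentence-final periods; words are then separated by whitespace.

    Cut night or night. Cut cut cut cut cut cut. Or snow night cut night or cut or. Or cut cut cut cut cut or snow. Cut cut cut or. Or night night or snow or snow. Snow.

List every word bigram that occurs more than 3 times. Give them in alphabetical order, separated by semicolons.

cut cut; cut or; or snow

Bigram counts meeting the condition (more than 3 times):
  cut cut: 11
  cut or: 4
  or snow: 4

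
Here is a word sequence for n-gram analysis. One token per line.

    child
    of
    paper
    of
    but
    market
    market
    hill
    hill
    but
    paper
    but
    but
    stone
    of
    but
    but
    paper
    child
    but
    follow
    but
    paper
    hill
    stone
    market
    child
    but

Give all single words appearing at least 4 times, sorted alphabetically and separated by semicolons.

but; paper

Unigram counts meeting the condition (at least 4 times):
  but: 9
  paper: 4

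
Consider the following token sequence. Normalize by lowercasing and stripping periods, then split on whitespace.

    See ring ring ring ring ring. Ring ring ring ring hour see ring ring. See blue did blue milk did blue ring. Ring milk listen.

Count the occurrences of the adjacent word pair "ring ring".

Scanning the 24 overlapping bigram windows for "ring ring":
  position 2–3: ring ring
  position 3–4: ring ring
  position 4–5: ring ring
  position 5–6: ring ring
  position 6–7: ring ring
  position 7–8: ring ring
  position 8–9: ring ring
  position 9–10: ring ring
  position 13–14: ring ring
  position 22–23: ring ring

10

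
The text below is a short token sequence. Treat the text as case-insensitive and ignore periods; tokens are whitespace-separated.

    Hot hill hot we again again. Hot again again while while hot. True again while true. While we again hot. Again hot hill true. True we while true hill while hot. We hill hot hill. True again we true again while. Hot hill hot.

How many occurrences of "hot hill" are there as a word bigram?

Scanning the 43 overlapping bigram windows for "hot hill":
  position 1–2: hot hill
  position 22–23: hot hill
  position 34–35: hot hill
  position 42–43: hot hill

4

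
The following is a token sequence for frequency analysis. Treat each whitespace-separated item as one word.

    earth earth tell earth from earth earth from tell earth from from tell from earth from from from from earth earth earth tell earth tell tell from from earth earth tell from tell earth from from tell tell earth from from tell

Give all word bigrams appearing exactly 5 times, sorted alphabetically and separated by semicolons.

Bigram counts meeting the condition (exactly 5 times):
  earth earth: 5
  from tell: 5
  tell earth: 5

earth earth; from tell; tell earth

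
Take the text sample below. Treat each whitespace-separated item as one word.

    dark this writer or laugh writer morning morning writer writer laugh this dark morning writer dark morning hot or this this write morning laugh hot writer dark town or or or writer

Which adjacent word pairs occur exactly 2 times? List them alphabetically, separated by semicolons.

Bigram counts meeting the condition (exactly 2 times):
  dark morning: 2
  morning writer: 2
  or or: 2
  writer dark: 2

dark morning; morning writer; or or; writer dark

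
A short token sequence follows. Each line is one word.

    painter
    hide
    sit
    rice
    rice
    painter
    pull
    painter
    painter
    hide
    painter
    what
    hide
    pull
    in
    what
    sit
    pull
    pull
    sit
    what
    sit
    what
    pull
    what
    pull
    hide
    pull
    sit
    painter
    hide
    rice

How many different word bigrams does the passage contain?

24

32 tokens → 31 bigram windows in total.
Repeated bigrams (each contributes count−1 duplicates):
  painter hide: 3
  hide pull: 2
  pull sit: 2
  sit what: 2
  what pull: 2
  what sit: 2
7 duplicate windows → 31 − 7 = 24 distinct.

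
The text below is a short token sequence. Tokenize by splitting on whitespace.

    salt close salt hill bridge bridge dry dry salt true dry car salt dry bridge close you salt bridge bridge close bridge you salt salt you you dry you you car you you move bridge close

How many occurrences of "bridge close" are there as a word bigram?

Scanning the 35 overlapping bigram windows for "bridge close":
  position 15–16: bridge close
  position 20–21: bridge close
  position 35–36: bridge close

3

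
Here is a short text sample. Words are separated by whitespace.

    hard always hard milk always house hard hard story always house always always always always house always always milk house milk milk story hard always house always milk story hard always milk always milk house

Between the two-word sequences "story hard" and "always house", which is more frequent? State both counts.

"always house" (4 vs 2)

"story hard": 2 occurrences
"always house": 4 occurrences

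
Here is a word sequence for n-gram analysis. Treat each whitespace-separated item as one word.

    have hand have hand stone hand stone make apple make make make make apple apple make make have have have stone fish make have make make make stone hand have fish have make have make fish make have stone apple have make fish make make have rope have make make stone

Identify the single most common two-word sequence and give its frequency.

Bigram frequencies (highest first):
  make make: 8
  make have: 5
  have make: 5
  fish make: 3
  have hand: 2
  hand have: 2
  … (17 more, each ≤ 2)

"make make", 8 times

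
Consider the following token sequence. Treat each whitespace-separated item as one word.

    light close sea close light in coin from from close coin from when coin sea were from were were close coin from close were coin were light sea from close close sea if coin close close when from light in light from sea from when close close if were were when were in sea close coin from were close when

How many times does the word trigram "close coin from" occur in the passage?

Scanning the 58 overlapping trigram windows for "close coin from":
  position 10–12: close coin from
  position 20–22: close coin from
  position 55–57: close coin from

3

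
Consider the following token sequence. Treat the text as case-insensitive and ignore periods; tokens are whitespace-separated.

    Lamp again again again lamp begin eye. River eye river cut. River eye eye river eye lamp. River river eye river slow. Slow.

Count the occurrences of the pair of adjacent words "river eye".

Scanning the 22 overlapping bigram windows for "river eye":
  position 8–9: river eye
  position 12–13: river eye
  position 15–16: river eye
  position 19–20: river eye

4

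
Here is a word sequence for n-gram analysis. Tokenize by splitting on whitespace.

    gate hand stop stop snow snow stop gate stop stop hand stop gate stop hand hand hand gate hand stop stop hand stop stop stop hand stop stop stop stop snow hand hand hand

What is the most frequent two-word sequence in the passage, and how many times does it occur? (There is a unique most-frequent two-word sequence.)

Bigram frequencies (highest first):
  stop stop: 8
  hand stop: 5
  stop hand: 4
  hand hand: 4
  gate hand: 2
  stop snow: 2
  … (6 more, each ≤ 2)

"stop stop", 8 times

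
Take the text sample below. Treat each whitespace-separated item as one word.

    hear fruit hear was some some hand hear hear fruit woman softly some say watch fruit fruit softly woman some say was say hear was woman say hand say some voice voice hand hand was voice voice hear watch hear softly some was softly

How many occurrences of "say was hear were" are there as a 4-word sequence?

0

Scanning the 41 overlapping 4-gram windows for "say was hear were":
  (none found)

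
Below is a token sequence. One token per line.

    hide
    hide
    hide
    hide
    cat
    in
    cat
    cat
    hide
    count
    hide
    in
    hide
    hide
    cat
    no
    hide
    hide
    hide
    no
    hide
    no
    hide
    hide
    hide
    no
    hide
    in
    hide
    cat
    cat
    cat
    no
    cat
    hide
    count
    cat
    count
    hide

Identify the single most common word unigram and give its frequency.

"hide", 19 times

Unigram frequencies (highest first):
  hide: 19
  cat: 9
  no: 5
  in: 3
  count: 3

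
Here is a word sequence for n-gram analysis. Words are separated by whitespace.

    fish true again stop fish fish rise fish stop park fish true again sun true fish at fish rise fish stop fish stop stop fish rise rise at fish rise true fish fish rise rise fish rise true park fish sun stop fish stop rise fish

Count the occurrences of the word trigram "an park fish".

0

Scanning the 44 overlapping trigram windows for "an park fish":
  (none found)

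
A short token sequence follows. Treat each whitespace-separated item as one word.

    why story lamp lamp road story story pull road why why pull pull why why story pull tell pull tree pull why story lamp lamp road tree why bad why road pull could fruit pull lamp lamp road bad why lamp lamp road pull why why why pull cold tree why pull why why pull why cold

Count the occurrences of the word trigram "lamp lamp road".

Scanning the 55 overlapping trigram windows for "lamp lamp road":
  position 3–5: lamp lamp road
  position 24–26: lamp lamp road
  position 36–38: lamp lamp road
  position 41–43: lamp lamp road

4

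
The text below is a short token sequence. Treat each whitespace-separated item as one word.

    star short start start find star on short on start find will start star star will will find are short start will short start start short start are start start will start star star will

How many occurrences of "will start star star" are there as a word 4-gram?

Scanning the 32 overlapping 4-gram windows for "will start star star":
  position 12–15: will start star star
  position 31–34: will start star star

2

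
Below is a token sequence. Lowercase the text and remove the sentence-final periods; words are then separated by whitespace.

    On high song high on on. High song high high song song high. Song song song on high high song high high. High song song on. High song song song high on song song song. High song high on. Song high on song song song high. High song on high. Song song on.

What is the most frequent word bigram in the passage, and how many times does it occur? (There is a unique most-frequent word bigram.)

"song song", 11 times

Bigram frequencies (highest first):
  song song: 11
  high song: 10
  song high: 9
  on high: 5
  high high: 5
  high on: 4
  … (3 more, each ≤ 4)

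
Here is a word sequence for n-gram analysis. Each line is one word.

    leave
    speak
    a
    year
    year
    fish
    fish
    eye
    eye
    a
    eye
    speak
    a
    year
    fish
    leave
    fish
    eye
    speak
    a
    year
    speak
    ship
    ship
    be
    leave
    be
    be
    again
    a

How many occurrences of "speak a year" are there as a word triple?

Scanning the 28 overlapping trigram windows for "speak a year":
  position 2–4: speak a year
  position 12–14: speak a year
  position 19–21: speak a year

3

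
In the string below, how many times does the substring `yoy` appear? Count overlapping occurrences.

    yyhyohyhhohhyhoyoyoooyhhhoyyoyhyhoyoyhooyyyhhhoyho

3

Sliding a length-3 window over the 50 characters (48 positions):
  position 16–18: yoy
  position 28–30: yoy
  position 35–37: yoy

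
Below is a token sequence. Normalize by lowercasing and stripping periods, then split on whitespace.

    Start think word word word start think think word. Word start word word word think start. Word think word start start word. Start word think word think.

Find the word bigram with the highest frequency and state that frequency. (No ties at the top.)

Bigram frequencies (highest first):
  word word: 5
  think word: 4
  word start: 4
  start word: 4
  word think: 4
  start think: 2
  … (3 more, each ≤ 1)

"word word", 5 times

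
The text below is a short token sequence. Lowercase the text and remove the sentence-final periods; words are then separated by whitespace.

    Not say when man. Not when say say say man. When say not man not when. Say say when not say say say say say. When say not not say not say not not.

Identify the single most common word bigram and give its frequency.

"say say", 7 times

Bigram frequencies (highest first):
  say say: 7
  not say: 4
  when say: 4
  say not: 4
  say when: 3
  man not: 2
  … (7 more, each ≤ 2)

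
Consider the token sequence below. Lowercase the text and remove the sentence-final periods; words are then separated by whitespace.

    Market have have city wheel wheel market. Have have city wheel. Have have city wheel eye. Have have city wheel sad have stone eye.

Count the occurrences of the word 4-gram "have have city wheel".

4

Scanning the 21 overlapping 4-gram windows for "have have city wheel":
  position 2–5: have have city wheel
  position 8–11: have have city wheel
  position 12–15: have have city wheel
  position 17–20: have have city wheel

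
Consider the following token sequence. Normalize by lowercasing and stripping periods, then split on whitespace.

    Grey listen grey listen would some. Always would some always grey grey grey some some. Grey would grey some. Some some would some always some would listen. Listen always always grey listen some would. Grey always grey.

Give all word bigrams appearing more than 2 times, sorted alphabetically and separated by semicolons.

Bigram counts meeting the condition (more than 2 times):
  always grey: 3
  grey listen: 3
  some always: 3
  some some: 3
  some would: 3
  would some: 3

always grey; grey listen; some always; some some; some would; would some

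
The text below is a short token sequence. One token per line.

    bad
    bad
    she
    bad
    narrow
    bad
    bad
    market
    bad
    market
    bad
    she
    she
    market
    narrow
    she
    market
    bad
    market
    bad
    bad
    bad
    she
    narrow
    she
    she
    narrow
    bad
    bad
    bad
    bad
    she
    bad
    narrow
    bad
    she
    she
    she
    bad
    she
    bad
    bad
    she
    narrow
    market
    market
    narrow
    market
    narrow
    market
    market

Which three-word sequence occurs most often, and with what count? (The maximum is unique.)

"bad bad she", 4 times

Trigram frequencies (highest first):
  bad bad she: 4
  bad she bad: 3
  bad market bad: 3
  bad bad bad: 3
  she bad narrow: 2
  bad narrow bad: 2
  … (26 more, each ≤ 2)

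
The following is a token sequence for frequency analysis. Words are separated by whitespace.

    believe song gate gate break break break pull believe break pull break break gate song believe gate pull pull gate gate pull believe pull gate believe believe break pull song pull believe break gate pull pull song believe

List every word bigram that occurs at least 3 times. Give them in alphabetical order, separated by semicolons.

believe break; break break; break pull; gate pull; pull believe

Bigram counts meeting the condition (at least 3 times):
  believe break: 3
  break break: 3
  break pull: 3
  gate pull: 3
  pull believe: 3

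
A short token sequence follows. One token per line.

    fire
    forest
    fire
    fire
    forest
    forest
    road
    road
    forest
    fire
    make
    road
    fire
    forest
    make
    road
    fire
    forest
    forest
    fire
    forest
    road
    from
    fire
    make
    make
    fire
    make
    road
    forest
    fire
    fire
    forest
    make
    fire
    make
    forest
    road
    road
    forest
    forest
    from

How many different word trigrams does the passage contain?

29

42 tokens → 40 trigram windows in total.
Repeated trigrams (each contributes count−1 duplicates):
  fire fire forest: 2
  fire forest forest: 2
  fire forest make: 2
  fire make road: 2
  forest fire fire: 2
  forest road road: 2
  make fire make: 2
  make road fire: 2
  … (3 more repeated)
11 duplicate windows → 40 − 11 = 29 distinct.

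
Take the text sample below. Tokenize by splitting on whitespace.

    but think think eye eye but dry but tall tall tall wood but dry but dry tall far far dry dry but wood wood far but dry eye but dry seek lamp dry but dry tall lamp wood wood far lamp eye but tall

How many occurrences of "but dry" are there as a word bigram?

Scanning the 43 overlapping bigram windows for "but dry":
  position 6–7: but dry
  position 13–14: but dry
  position 15–16: but dry
  position 26–27: but dry
  position 29–30: but dry
  position 34–35: but dry

6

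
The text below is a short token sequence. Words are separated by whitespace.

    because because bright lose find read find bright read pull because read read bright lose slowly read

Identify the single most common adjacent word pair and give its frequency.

Bigram frequencies (highest first):
  bright lose: 2
  because because: 1
  because bright: 1
  lose find: 1
  find read: 1
  read find: 1
  … (9 more, each ≤ 1)

"bright lose", 2 times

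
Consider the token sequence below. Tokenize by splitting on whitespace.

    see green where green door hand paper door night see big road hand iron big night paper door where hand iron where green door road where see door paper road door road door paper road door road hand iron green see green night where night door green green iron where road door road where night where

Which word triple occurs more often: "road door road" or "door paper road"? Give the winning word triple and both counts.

"road door road" (3 vs 2)

"road door road": 3 occurrences
"door paper road": 2 occurrences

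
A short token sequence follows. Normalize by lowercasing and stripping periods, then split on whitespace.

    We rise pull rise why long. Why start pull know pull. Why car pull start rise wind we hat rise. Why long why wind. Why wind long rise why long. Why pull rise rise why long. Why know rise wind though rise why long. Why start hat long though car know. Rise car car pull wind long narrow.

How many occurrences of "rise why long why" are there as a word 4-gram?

Scanning the 55 overlapping 4-gram windows for "rise why long why":
  position 4–7: rise why long why
  position 20–23: rise why long why
  position 28–31: rise why long why
  position 34–37: rise why long why
  position 42–45: rise why long why

5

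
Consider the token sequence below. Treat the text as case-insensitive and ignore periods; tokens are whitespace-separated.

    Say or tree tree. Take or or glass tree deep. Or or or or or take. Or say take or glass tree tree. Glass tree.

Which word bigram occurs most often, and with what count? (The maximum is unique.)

Bigram frequencies (highest first):
  or or: 5
  take or: 3
  glass tree: 3
  tree tree: 2
  or glass: 2
  say or: 1
  … (8 more, each ≤ 1)

"or or", 5 times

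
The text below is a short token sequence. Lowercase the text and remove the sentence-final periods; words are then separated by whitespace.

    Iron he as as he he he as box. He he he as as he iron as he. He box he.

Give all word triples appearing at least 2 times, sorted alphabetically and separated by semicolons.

Trigram counts meeting the condition (at least 2 times):
  as as he: 2
  as he he: 2
  he as as: 2
  he he as: 2
  he he he: 2

as as he; as he he; he as as; he he as; he he he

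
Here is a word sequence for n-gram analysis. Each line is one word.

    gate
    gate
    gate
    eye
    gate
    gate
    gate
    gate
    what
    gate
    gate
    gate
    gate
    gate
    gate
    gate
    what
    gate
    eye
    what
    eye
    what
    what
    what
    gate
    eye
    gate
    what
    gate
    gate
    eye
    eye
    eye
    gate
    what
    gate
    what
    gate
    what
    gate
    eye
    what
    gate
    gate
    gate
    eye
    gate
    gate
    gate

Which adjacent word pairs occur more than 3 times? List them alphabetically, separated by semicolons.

Bigram counts meeting the condition (more than 3 times):
  eye gate: 4
  gate eye: 6
  gate gate: 16
  gate what: 6
  what gate: 8

eye gate; gate eye; gate gate; gate what; what gate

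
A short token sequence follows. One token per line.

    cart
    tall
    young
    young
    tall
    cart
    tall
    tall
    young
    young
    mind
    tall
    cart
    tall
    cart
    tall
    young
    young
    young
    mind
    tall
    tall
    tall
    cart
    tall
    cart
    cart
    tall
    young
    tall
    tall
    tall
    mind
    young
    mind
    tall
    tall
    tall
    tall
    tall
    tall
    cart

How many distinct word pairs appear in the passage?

11

42 tokens → 41 bigram windows in total.
Repeated bigrams (each contributes count−1 duplicates):
  tall tall: 10
  cart tall: 6
  tall cart: 6
  tall young: 4
  young young: 4
  mind tall: 3
  young mind: 3
  young tall: 2
30 duplicate windows → 41 − 30 = 11 distinct.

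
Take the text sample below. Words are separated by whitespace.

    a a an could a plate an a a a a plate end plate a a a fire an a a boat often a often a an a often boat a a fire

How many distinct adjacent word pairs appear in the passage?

18

33 tokens → 32 bigram windows in total.
Repeated bigrams (each contributes count−1 duplicates):
  a a: 8
  an a: 3
  a an: 2
  a fire: 2
  a often: 2
  a plate: 2
  often a: 2
14 duplicate windows → 32 − 14 = 18 distinct.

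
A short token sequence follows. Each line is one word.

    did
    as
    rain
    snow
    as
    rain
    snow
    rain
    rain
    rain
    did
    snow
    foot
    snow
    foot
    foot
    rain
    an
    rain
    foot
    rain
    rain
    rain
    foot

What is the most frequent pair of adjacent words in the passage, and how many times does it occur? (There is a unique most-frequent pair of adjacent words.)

Bigram frequencies (highest first):
  rain rain: 4
  as rain: 2
  rain snow: 2
  snow foot: 2
  foot rain: 2
  rain foot: 2
  … (9 more, each ≤ 1)

"rain rain", 4 times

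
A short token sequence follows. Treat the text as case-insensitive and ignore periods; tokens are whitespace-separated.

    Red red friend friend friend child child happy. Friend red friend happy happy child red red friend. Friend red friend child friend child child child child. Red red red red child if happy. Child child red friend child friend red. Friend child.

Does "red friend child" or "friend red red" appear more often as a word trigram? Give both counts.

"red friend child": 3 occurrences
"friend red red": 0 occurrences

"red friend child" (3 vs 0)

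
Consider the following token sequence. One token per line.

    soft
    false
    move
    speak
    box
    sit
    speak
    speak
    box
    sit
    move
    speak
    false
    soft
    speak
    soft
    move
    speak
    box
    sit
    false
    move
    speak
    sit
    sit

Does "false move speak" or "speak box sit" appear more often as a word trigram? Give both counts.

"false move speak": 2 occurrences
"speak box sit": 3 occurrences

"speak box sit" (3 vs 2)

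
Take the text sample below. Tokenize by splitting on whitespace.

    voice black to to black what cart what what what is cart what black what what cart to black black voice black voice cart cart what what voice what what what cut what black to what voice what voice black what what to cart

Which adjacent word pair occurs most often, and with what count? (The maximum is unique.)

Bigram frequencies (highest first):
  what what: 7
  voice black: 3
  black what: 3
  cart what: 3
  what voice: 3
  black to: 2
  … (17 more, each ≤ 2)

"what what", 7 times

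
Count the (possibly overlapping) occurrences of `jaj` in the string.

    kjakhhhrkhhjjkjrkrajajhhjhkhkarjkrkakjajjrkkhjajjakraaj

3

Sliding a length-3 window over the 55 characters (53 positions):
  position 20–22: jaj
  position 38–40: jaj
  position 46–48: jaj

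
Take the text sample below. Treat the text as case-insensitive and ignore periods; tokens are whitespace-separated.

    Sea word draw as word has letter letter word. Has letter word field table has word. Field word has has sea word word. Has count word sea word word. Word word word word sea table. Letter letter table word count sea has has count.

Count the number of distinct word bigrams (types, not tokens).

26

44 tokens → 43 bigram windows in total.
Repeated bigrams (each contributes count−1 duplicates):
  word word: 6
  word has: 4
  sea word: 3
  has count: 2
  has has: 2
  has letter: 2
  letter letter: 2
  letter word: 2
  … (2 more repeated)
17 duplicate windows → 43 − 17 = 26 distinct.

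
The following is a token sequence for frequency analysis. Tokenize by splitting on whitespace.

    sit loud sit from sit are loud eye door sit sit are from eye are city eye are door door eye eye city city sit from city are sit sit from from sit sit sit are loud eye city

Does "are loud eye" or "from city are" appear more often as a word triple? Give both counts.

"are loud eye": 2 occurrences
"from city are": 1 occurrence

"are loud eye" (2 vs 1)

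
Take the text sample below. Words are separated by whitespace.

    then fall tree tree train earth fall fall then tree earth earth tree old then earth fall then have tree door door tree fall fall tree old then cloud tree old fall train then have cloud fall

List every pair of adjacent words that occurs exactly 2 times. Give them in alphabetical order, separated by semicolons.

earth fall; fall fall; fall then; fall tree; old then; then have

Bigram counts meeting the condition (exactly 2 times):
  earth fall: 2
  fall fall: 2
  fall then: 2
  fall tree: 2
  old then: 2
  then have: 2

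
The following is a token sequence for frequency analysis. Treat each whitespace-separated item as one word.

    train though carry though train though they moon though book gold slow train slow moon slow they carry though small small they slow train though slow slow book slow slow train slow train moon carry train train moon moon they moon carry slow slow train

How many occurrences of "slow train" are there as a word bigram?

5

Scanning the 44 overlapping bigram windows for "slow train":
  position 12–13: slow train
  position 23–24: slow train
  position 30–31: slow train
  position 32–33: slow train
  position 44–45: slow train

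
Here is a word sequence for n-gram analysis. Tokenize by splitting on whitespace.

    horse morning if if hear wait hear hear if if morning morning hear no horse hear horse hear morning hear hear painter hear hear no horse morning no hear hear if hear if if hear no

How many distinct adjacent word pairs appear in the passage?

20

36 tokens → 35 bigram windows in total.
Repeated bigrams (each contributes count−1 duplicates):
  hear hear: 4
  hear if: 3
  hear no: 3
  if hear: 3
  if if: 3
  horse hear: 2
  horse morning: 2
  morning hear: 2
  … (1 more repeated)
15 duplicate windows → 35 − 15 = 20 distinct.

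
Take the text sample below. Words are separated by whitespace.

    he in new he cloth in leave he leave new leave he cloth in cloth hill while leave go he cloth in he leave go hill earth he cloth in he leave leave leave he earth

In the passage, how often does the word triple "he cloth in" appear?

Scanning the 34 overlapping trigram windows for "he cloth in":
  position 4–6: he cloth in
  position 12–14: he cloth in
  position 20–22: he cloth in
  position 28–30: he cloth in

4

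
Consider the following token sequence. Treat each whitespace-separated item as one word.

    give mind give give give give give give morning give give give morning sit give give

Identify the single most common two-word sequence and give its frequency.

Bigram frequencies (highest first):
  give give: 8
  give morning: 2
  give mind: 1
  mind give: 1
  morning give: 1
  morning sit: 1
  … (1 more, each ≤ 1)

"give give", 8 times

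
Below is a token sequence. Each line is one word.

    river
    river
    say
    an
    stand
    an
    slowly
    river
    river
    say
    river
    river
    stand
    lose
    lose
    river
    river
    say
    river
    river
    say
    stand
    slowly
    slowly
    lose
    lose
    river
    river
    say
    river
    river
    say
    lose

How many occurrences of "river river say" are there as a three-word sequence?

Scanning the 31 overlapping trigram windows for "river river say":
  position 1–3: river river say
  position 8–10: river river say
  position 16–18: river river say
  position 19–21: river river say
  position 27–29: river river say
  position 30–32: river river say

6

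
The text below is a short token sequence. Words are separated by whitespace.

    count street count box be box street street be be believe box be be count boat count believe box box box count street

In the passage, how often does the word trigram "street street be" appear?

1

Scanning the 21 overlapping trigram windows for "street street be":
  position 7–9: street street be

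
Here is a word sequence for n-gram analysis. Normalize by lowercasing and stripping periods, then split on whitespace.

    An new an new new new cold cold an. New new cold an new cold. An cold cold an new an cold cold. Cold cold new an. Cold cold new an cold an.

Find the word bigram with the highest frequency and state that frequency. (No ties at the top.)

Bigram frequencies (highest first):
  cold cold: 6
  an new: 5
  cold an: 5
  new an: 4
  an cold: 4
  new new: 3
  … (2 more, each ≤ 3)

"cold cold", 6 times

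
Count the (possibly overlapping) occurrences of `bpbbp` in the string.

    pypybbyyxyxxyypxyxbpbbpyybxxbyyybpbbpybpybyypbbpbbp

Sliding a length-5 window over the 51 characters (47 positions):
  position 19–23: bpbbp
  position 33–37: bpbbp
  position 47–51: bpbbp

3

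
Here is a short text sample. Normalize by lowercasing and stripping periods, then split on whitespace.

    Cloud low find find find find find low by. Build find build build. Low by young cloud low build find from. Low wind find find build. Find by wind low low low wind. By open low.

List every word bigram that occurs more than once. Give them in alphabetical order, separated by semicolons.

build find; cloud low; find build; find find; low by; low low; low wind

Bigram counts meeting the condition (more than once):
  build find: 3
  cloud low: 2
  find build: 2
  find find: 5
  low by: 2
  low low: 2
  low wind: 2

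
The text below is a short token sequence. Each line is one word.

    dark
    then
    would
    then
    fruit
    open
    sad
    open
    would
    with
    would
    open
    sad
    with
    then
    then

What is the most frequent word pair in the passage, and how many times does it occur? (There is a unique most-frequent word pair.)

Bigram frequencies (highest first):
  open sad: 2
  dark then: 1
  then would: 1
  would then: 1
  then fruit: 1
  fruit open: 1
  … (8 more, each ≤ 1)

"open sad", 2 times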